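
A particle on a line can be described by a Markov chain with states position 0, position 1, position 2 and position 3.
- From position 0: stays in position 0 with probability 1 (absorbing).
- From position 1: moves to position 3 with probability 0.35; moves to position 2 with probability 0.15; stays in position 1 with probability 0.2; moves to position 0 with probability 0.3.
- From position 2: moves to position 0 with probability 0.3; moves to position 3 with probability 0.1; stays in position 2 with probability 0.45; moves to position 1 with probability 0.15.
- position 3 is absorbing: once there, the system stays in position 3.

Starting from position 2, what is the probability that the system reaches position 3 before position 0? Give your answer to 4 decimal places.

0.3174

Let h(s) be the probability of absorption at position 3 starting from transient state s. Then h(position 3) = 1 and h(position 0) = 0. By first-step analysis:
h(position 1) = 0.3·0 + 0.2·h(position 1) + 0.15·h(position 2) + 0.35·1
h(position 2) = 0.3·0 + 0.15·h(position 1) + 0.45·h(position 2) + 0.1·1
Solving: h(position 1) = 0.4970, h(position 2) = 0.3174.
Starting from position 2, the probability is 0.3174.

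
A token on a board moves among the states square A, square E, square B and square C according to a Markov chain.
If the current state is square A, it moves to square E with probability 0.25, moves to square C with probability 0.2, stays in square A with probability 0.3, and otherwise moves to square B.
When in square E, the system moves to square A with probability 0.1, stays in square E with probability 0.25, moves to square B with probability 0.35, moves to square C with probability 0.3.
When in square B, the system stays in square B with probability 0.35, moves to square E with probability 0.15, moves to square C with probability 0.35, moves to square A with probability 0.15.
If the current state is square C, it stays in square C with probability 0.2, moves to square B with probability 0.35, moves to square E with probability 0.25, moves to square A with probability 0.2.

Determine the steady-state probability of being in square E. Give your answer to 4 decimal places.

0.2168

Let the stationary distribution be π with π = πP and π_1 + π_2 + π_3 + π_4 = 1.
π_1 = 0.3·π_1 + 0.1·π_2 + 0.15·π_3 + 0.2·π_4
π_2 = 0.25·π_1 + 0.25·π_2 + 0.15·π_3 + 0.25·π_4
π_3 = 0.25·π_1 + 0.35·π_2 + 0.35·π_3 + 0.35·π_4
Solving with the normalization constraint gives π = (0.1797, 0.2168, 0.3320, 0.2715).
So the stationary probability of square E is 0.2168.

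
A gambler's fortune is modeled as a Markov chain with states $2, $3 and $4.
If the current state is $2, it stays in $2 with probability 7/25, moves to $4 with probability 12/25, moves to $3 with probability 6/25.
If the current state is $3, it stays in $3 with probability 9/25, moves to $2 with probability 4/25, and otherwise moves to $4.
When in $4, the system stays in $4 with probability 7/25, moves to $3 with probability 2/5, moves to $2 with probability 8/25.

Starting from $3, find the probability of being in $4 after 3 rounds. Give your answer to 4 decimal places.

Propagate the distribution vector 3 rounds from $3.
After 0 rounds: (0.0000, 1.0000, 0.0000)
After 1 round: (0.1600, 0.3600, 0.4800)
After 2 rounds: (0.2560, 0.3600, 0.3840)
After 3 rounds: (0.2522, 0.3446, 0.4032)
P(in $4 after 3 rounds) = 0.4032

0.4032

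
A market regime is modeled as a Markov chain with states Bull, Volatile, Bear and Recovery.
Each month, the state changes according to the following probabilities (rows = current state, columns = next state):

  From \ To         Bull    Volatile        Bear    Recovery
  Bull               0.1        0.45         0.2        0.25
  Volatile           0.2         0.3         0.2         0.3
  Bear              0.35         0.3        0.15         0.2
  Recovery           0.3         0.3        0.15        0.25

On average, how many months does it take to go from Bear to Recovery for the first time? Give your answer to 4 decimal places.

4.0720

Let t(s) be the expected number of months to first reach Recovery from state s, with t(Recovery) = 0. Conditioning on the first month:
t(Bull) = 1 + 0.1·t(Bull) + 0.45·t(Volatile) + 0.2·t(Bear)
t(Volatile) = 1 + 0.2·t(Bull) + 0.3·t(Volatile) + 0.2·t(Bear)
t(Bear) = 1 + 0.35·t(Bull) + 0.3·t(Volatile) + 0.15·t(Bear)
Solving: t(Bull) = 3.8640, t(Volatile) = 3.6960, t(Bear) = 4.0720.
Expected months from Bear to Recovery: 4.0720.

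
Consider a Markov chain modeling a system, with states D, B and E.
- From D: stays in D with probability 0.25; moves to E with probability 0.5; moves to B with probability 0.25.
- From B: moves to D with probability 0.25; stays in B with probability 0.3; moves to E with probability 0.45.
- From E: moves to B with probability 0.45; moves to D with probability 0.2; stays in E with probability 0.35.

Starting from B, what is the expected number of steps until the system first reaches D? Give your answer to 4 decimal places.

Let t(s) be the expected number of steps to first reach D from state s, with t(D) = 0. Conditioning on the first step:
t(B) = 1 + 0.3·t(B) + 0.45·t(E)
t(E) = 1 + 0.45·t(B) + 0.35·t(E)
Solving: t(B) = 4.3564, t(E) = 4.5545.
Expected steps from B to D: 4.3564.

4.3564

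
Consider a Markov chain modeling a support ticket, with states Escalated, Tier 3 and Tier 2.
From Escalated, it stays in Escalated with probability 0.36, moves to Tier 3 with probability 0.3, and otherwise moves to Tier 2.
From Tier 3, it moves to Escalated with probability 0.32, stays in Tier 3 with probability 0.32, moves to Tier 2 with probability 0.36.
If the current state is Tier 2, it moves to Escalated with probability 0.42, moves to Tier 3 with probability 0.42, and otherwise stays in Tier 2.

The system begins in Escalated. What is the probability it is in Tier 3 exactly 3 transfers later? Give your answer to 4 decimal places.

0.3411

Propagate the distribution vector 3 transfers from Escalated.
After 0 transfers: (1.0000, 0.0000, 0.0000)
After 1 transfer: (0.3600, 0.3000, 0.3400)
After 2 transfers: (0.3684, 0.3468, 0.2848)
After 3 transfers: (0.3632, 0.3411, 0.2957)
P(in Tier 3 after 3 transfers) = 0.3411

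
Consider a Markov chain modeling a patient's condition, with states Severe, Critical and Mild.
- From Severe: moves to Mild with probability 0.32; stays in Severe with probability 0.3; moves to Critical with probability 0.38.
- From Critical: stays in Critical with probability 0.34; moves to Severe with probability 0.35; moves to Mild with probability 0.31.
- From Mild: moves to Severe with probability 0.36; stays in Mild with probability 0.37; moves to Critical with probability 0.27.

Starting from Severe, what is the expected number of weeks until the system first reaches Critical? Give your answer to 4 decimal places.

2.9159

Let t(s) be the expected number of weeks to first reach Critical from state s, with t(Critical) = 0. Conditioning on the first week:
t(Severe) = 1 + 0.3·t(Severe) + 0.32·t(Mild)
t(Mild) = 1 + 0.36·t(Severe) + 0.37·t(Mild)
Solving: t(Severe) = 2.9159, t(Mild) = 3.2535.
Expected weeks from Severe to Critical: 2.9159.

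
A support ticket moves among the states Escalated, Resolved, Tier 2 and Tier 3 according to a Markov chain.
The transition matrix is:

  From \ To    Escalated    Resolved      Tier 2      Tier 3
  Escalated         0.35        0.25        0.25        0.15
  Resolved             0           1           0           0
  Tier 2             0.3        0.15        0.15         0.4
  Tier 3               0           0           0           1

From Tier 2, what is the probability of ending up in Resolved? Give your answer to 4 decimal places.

Let h(s) be the probability of absorption at Resolved starting from transient state s. Then h(Resolved) = 1 and h(Tier 3) = 0. By first-step analysis:
h(Escalated) = 0.35·h(Escalated) + 0.25·1 + 0.25·h(Tier 2) + 0.15·0
h(Tier 2) = 0.3·h(Escalated) + 0.15·1 + 0.15·h(Tier 2) + 0.4·0
Solving: h(Escalated) = 0.5236, h(Tier 2) = 0.3613.
Starting from Tier 2, the probability is 0.3613.

0.3613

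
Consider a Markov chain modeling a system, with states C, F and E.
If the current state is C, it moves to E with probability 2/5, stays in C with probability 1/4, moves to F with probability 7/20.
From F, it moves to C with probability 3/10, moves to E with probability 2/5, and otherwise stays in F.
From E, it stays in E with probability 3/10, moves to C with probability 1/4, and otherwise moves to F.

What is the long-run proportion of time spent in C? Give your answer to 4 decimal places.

Let the stationary distribution be π with π = πP and π_1 + π_2 + π_3 = 1.
π_1 = 0.25·π_1 + 0.3·π_2 + 0.25·π_3
π_2 = 0.35·π_1 + 0.3·π_2 + 0.45·π_3
Solving with the normalization constraint gives π = (0.2684, 0.3680, 0.3636).
So the stationary probability of C is 0.2684.

0.2684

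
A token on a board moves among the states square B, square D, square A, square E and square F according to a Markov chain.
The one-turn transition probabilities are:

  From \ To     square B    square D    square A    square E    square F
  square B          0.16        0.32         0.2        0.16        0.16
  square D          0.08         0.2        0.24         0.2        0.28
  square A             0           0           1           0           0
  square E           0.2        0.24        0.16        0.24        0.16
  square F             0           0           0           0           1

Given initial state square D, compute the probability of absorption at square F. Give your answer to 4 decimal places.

0.5247

Let h(s) be the probability of absorption at square F starting from transient state s. Then h(square F) = 1 and h(square A) = 0. By first-step analysis:
h(square B) = 0.16·h(square B) + 0.32·h(square D) + 0.2·0 + 0.16·h(square E) + 0.16·1
h(square D) = 0.08·h(square B) + 0.2·h(square D) + 0.24·0 + 0.2·h(square E) + 0.28·1
h(square E) = 0.2·h(square B) + 0.24·h(square D) + 0.16·0 + 0.24·h(square E) + 0.16·1
Solving: h(square B) = 0.4864, h(square D) = 0.5247, h(square E) = 0.5042.
Starting from square D, the probability is 0.5247.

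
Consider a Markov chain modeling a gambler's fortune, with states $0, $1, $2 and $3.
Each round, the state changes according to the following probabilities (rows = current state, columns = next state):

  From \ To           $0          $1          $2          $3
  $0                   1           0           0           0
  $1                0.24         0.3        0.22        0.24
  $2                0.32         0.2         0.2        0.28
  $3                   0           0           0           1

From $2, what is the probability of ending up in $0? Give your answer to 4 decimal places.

0.5271

Let h(s) be the probability of absorption at $0 starting from transient state s. Then h($0) = 1 and h($3) = 0. By first-step analysis:
h($1) = 0.24·1 + 0.3·h($1) + 0.22·h($2) + 0.24·0
h($2) = 0.32·1 + 0.2·h($1) + 0.2·h($2) + 0.28·0
Solving: h($1) = 0.5085, h($2) = 0.5271.
Starting from $2, the probability is 0.5271.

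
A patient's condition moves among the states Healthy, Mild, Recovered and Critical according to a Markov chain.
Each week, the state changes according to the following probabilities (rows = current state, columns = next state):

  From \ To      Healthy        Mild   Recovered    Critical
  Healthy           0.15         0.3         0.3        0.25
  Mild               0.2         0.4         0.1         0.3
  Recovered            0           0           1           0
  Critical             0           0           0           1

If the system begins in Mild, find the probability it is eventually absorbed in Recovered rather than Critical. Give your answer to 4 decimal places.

0.3222

Let h(s) be the probability of absorption at Recovered starting from transient state s. Then h(Recovered) = 1 and h(Critical) = 0. By first-step analysis:
h(Healthy) = 0.15·h(Healthy) + 0.3·h(Mild) + 0.3·1 + 0.25·0
h(Mild) = 0.2·h(Healthy) + 0.4·h(Mild) + 0.1·1 + 0.3·0
Solving: h(Healthy) = 0.4667, h(Mild) = 0.3222.
Starting from Mild, the probability is 0.3222.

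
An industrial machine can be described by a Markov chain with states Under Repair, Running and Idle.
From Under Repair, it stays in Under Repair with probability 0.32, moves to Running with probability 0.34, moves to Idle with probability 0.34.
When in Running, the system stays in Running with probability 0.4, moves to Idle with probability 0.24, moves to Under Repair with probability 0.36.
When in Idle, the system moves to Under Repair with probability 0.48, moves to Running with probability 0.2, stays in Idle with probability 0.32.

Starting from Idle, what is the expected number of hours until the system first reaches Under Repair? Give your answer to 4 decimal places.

Let t(s) be the expected number of hours to first reach Under Repair from state s, with t(Under Repair) = 0. Conditioning on the first hour:
t(Running) = 1 + 0.4·t(Running) + 0.24·t(Idle)
t(Idle) = 1 + 0.2·t(Running) + 0.32·t(Idle)
Solving: t(Running) = 2.5556, t(Idle) = 2.2222.
Expected hours from Idle to Under Repair: 2.2222.

2.2222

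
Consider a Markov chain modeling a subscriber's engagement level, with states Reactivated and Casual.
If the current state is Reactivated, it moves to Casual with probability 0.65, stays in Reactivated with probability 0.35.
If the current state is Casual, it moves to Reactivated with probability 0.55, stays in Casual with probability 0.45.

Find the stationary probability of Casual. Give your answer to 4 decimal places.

0.5417

Let the stationary distribution be π with π = πP and π_1 + π_2 = 1.
π_1 = 0.35·π_1 + 0.55·π_2
Solving with the normalization constraint gives π = (0.4583, 0.5417).
So the stationary probability of Casual is 0.5417.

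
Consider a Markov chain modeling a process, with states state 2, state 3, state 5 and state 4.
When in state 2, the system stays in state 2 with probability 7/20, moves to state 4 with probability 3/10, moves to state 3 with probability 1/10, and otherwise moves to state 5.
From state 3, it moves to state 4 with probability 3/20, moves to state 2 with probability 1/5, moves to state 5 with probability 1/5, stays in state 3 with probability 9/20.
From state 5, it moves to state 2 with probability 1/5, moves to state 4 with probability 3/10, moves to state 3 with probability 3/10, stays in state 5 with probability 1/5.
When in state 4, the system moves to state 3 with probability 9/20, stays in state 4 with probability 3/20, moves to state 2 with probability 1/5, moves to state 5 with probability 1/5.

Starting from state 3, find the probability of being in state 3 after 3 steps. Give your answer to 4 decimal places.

Propagate the distribution vector 3 steps from state 3.
After 0 steps: (0.0000, 1.0000, 0.0000, 0.0000)
After 1 step: (0.2000, 0.4500, 0.2000, 0.1500)
After 2 steps: (0.2300, 0.3500, 0.2100, 0.2100)
After 3 steps: (0.2345, 0.3380, 0.2115, 0.2160)
P(in state 3 after 3 steps) = 0.3380

0.3380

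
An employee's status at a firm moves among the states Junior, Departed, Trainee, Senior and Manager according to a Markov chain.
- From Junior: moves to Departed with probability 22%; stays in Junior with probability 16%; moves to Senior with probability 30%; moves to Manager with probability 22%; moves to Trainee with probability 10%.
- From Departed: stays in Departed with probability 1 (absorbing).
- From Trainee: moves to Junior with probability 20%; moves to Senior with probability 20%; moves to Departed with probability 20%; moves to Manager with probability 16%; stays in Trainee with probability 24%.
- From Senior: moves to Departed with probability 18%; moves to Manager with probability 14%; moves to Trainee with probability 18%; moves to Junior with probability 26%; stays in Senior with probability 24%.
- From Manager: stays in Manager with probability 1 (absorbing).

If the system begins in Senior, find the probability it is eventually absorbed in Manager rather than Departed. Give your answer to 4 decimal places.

0.4563

Let h(s) be the probability of absorption at Manager starting from transient state s. Then h(Manager) = 1 and h(Departed) = 0. By first-step analysis:
h(Junior) = 0.16·h(Junior) + 0.22·0 + 0.1·h(Trainee) + 0.3·h(Senior) + 0.22·1
h(Trainee) = 0.2·h(Junior) + 0.2·0 + 0.24·h(Trainee) + 0.2·h(Senior) + 0.16·1
h(Senior) = 0.26·h(Junior) + 0.18·0 + 0.18·h(Trainee) + 0.24·h(Senior) + 0.14·1
Solving: h(Junior) = 0.4793, h(Trainee) = 0.4567, h(Senior) = 0.4563.
Starting from Senior, the probability is 0.4563.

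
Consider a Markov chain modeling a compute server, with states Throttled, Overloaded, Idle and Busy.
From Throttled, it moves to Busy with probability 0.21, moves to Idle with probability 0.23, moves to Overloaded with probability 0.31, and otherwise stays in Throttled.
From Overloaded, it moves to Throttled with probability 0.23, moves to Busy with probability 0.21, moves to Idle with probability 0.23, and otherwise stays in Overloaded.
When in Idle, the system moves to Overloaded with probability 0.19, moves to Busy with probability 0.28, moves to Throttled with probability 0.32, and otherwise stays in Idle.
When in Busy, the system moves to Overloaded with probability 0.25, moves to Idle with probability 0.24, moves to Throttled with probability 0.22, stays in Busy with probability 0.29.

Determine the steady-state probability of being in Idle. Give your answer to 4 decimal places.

Let the stationary distribution be π with π = πP and π_1 + π_2 + π_3 + π_4 = 1.
π_1 = 0.25·π_1 + 0.23·π_2 + 0.32·π_3 + 0.22·π_4
π_2 = 0.31·π_1 + 0.33·π_2 + 0.19·π_3 + 0.25·π_4
π_3 = 0.23·π_1 + 0.23·π_2 + 0.21·π_3 + 0.24·π_4
Solving with the normalization constraint gives π = (0.2531, 0.2734, 0.2279, 0.2456).
So the stationary probability of Idle is 0.2279.

0.2279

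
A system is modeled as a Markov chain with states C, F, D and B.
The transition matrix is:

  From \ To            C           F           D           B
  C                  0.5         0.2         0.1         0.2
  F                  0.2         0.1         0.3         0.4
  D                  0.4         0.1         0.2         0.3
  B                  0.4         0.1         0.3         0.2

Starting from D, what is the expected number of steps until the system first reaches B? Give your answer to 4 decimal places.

Let t(s) be the expected number of steps to first reach B from state s, with t(B) = 0. Conditioning on the first step:
t(C) = 1 + 0.5·t(C) + 0.2·t(F) + 0.1·t(D)
t(F) = 1 + 0.2·t(C) + 0.1·t(F) + 0.3·t(D)
t(D) = 1 + 0.4·t(C) + 0.1·t(F) + 0.2·t(D)
Solving: t(C) = 4.0239, t(F) = 3.2271, t(D) = 3.6653.
Expected steps from D to B: 3.6653.

3.6653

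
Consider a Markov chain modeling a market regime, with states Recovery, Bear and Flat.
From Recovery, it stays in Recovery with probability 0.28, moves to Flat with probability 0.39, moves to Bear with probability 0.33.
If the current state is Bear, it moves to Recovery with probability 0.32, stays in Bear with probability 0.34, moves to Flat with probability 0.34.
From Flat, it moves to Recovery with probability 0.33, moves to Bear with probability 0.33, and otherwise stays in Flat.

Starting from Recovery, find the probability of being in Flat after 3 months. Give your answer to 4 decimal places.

0.3556

Propagate the distribution vector 3 months from Recovery.
After 0 months: (1.0000, 0.0000, 0.0000)
After 1 month: (0.2800, 0.3300, 0.3900)
After 2 months: (0.3127, 0.3333, 0.3540)
After 3 months: (0.3110, 0.3333, 0.3556)
P(in Flat after 3 months) = 0.3556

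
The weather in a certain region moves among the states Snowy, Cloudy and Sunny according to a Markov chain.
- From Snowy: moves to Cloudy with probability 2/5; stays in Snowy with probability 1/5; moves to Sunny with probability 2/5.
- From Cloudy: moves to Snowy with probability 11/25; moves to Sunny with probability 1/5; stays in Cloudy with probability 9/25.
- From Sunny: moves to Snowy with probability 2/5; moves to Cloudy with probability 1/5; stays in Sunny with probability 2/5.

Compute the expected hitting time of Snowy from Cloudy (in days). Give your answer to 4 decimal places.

2.3256

Let t(s) be the expected number of days to first reach Snowy from state s, with t(Snowy) = 0. Conditioning on the first day:
t(Cloudy) = 1 + 0.36·t(Cloudy) + 0.2·t(Sunny)
t(Sunny) = 1 + 0.2·t(Cloudy) + 0.4·t(Sunny)
Solving: t(Cloudy) = 2.3256, t(Sunny) = 2.4419.
Expected days from Cloudy to Snowy: 2.3256.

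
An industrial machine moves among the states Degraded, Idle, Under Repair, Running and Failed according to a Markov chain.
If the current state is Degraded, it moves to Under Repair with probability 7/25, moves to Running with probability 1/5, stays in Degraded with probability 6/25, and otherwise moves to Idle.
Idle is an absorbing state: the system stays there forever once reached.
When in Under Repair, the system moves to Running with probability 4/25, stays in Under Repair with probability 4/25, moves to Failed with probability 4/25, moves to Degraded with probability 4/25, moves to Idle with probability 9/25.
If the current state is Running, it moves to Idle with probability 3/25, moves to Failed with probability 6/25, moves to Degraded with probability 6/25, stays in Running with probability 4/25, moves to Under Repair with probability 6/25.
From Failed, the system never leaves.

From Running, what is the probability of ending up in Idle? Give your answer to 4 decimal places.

Let h(s) be the probability of absorption at Idle starting from transient state s. Then h(Idle) = 1 and h(Failed) = 0. By first-step analysis:
h(Degraded) = 0.24·h(Degraded) + 0.28·1 + 0.28·h(Under Repair) + 0.2·h(Running)
h(Under Repair) = 0.16·h(Degraded) + 0.36·1 + 0.16·h(Under Repair) + 0.16·h(Running) + 0.16·0
h(Running) = 0.24·h(Degraded) + 0.12·1 + 0.24·h(Under Repair) + 0.16·h(Running) + 0.24·0
Solving: h(Degraded) = 0.7653, h(Under Repair) = 0.6802, h(Running) = 0.5559.
Starting from Running, the probability is 0.5559.

0.5559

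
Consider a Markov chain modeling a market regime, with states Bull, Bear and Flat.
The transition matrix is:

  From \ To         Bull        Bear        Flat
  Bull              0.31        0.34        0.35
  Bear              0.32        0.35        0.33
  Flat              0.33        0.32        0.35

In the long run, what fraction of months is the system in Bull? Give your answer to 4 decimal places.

0.3202

Let the stationary distribution be π with π = πP and π_1 + π_2 + π_3 = 1.
π_1 = 0.31·π_1 + 0.32·π_2 + 0.33·π_3
π_2 = 0.34·π_1 + 0.35·π_2 + 0.32·π_3
Solving with the normalization constraint gives π = (0.3202, 0.3365, 0.3433).
So the stationary probability of Bull is 0.3202.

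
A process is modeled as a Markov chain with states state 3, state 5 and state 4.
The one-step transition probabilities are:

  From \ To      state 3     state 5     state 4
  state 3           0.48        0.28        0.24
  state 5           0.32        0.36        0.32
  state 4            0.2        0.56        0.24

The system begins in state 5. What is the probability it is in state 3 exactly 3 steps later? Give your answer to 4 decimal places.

Propagate the distribution vector 3 steps from state 5.
After 0 steps: (0.0000, 1.0000, 0.0000)
After 1 step: (0.3200, 0.3600, 0.3200)
After 2 steps: (0.3328, 0.3984, 0.2688)
After 3 steps: (0.3410, 0.3871, 0.2719)
P(in state 3 after 3 steps) = 0.3410

0.3410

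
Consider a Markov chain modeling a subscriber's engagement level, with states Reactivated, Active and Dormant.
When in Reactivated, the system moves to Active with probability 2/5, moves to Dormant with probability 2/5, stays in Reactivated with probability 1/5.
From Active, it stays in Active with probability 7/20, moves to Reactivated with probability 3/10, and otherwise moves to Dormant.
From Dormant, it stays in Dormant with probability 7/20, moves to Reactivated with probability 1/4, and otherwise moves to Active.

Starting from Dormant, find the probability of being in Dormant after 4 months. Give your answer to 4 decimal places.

Propagate the distribution vector 4 months from Dormant.
After 0 months: (0.0000, 0.0000, 1.0000)
After 1 month: (0.2500, 0.4000, 0.3500)
After 2 months: (0.2575, 0.3800, 0.3625)
After 3 months: (0.2561, 0.3810, 0.3629)
After 4 months: (0.2562, 0.3810, 0.3628)
P(in Dormant after 4 months) = 0.3628

0.3628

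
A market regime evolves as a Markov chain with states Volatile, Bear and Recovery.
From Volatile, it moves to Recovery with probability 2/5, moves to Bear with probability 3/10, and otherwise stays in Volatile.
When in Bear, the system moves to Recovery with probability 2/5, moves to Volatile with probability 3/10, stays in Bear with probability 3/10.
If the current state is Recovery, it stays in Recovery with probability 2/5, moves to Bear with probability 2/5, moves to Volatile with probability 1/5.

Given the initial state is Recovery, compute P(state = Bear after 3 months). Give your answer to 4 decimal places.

0.3400

Propagate the distribution vector 3 months from Recovery.
After 0 months: (0.0000, 0.0000, 1.0000)
After 1 month: (0.2000, 0.4000, 0.4000)
After 2 months: (0.2600, 0.3400, 0.4000)
After 3 months: (0.2600, 0.3400, 0.4000)
P(in Bear after 3 months) = 0.3400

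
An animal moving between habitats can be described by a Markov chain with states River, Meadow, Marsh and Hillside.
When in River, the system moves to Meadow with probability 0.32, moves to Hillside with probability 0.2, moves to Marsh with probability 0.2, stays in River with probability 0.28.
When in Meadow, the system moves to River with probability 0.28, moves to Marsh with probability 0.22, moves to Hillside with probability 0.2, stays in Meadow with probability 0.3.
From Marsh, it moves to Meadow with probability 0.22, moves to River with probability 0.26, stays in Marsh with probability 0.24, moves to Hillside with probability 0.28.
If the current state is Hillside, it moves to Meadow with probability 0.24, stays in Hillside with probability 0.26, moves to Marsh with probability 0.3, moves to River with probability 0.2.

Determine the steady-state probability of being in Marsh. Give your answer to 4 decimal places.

Let the stationary distribution be π with π = πP and π_1 + π_2 + π_3 + π_4 = 1.
π_1 = 0.28·π_1 + 0.28·π_2 + 0.26·π_3 + 0.2·π_4
π_2 = 0.32·π_1 + 0.3·π_2 + 0.22·π_3 + 0.24·π_4
π_3 = 0.2·π_1 + 0.22·π_2 + 0.24·π_3 + 0.3·π_4
Solving with the normalization constraint gives π = (0.2566, 0.2721, 0.2383, 0.2330).
So the stationary probability of Marsh is 0.2383.

0.2383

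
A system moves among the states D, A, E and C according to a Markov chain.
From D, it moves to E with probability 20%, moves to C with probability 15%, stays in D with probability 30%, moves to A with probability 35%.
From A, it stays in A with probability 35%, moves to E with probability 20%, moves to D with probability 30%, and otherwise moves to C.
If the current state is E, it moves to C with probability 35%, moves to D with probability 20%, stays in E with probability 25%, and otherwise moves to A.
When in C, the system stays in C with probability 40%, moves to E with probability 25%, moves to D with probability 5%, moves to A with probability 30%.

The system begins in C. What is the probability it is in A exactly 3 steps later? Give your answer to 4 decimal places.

0.3001

Propagate the distribution vector 3 steps from C.
After 0 steps: (0.0000, 0.0000, 0.0000, 1.0000)
After 1 step: (0.0500, 0.3000, 0.2500, 0.4000)
After 2 steps: (0.1750, 0.2925, 0.2325, 0.3000)
After 3 steps: (0.2018, 0.3001, 0.2266, 0.2715)
P(in A after 3 steps) = 0.3001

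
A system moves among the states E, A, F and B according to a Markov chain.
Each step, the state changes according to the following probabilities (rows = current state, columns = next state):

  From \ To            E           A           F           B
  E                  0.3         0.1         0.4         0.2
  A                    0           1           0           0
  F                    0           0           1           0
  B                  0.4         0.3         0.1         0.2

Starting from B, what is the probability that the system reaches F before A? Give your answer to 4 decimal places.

Let h(s) be the probability of absorption at F starting from transient state s. Then h(F) = 1 and h(A) = 0. By first-step analysis:
h(E) = 0.3·h(E) + 0.1·0 + 0.4·1 + 0.2·h(B)
h(B) = 0.4·h(E) + 0.3·0 + 0.1·1 + 0.2·h(B)
Solving: h(E) = 0.7083, h(B) = 0.4792.
Starting from B, the probability is 0.4792.

0.4792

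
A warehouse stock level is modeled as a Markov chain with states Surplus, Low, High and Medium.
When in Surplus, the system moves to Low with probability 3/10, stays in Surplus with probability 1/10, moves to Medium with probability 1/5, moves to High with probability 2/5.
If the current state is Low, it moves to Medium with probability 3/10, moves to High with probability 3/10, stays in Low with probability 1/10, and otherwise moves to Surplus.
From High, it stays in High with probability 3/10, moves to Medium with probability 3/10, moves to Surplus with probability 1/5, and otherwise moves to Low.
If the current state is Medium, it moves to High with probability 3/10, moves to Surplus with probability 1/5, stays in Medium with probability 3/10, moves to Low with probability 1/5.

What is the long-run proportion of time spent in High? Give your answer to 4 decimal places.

0.3200

Let the stationary distribution be π with π = πP and π_1 + π_2 + π_3 + π_4 = 1.
π_1 = 0.1·π_1 + 0.3·π_2 + 0.2·π_3 + 0.2·π_4
π_2 = 0.3·π_1 + 0.1·π_2 + 0.2·π_3 + 0.2·π_4
π_3 = 0.4·π_1 + 0.3·π_2 + 0.3·π_3 + 0.3·π_4
Solving with the normalization constraint gives π = (0.2000, 0.2000, 0.3200, 0.2800).
So the stationary probability of High is 0.3200.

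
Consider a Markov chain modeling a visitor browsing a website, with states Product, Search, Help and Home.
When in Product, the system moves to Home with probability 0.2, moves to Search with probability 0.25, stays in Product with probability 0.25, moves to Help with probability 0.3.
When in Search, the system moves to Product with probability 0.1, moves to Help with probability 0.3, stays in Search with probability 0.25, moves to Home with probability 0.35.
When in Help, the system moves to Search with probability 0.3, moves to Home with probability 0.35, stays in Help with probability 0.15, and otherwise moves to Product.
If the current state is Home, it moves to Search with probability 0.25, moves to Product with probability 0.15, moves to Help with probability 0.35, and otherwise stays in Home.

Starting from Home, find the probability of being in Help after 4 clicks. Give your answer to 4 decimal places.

0.2733

Propagate the distribution vector 4 clicks from Home.
After 0 clicks: (0.0000, 0.0000, 0.0000, 1.0000)
After 1 click: (0.1500, 0.2500, 0.3500, 0.2500)
After 2 clicks: (0.1700, 0.2675, 0.2600, 0.3025)
After 3 clicks: (0.1666, 0.2630, 0.2761, 0.2943)
After 4 clicks: (0.1673, 0.2638, 0.2733, 0.2956)
P(in Help after 4 clicks) = 0.2733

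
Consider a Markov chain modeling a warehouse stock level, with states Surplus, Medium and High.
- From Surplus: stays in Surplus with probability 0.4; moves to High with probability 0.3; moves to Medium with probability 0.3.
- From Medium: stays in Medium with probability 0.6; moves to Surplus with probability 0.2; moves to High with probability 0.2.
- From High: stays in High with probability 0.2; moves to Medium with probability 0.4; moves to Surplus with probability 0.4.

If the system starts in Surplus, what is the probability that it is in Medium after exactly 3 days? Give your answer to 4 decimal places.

Propagate the distribution vector 3 days from Surplus.
After 0 days: (1.0000, 0.0000, 0.0000)
After 1 day: (0.4000, 0.3000, 0.3000)
After 2 days: (0.3400, 0.4200, 0.2400)
After 3 days: (0.3160, 0.4500, 0.2340)
P(in Medium after 3 days) = 0.4500

0.4500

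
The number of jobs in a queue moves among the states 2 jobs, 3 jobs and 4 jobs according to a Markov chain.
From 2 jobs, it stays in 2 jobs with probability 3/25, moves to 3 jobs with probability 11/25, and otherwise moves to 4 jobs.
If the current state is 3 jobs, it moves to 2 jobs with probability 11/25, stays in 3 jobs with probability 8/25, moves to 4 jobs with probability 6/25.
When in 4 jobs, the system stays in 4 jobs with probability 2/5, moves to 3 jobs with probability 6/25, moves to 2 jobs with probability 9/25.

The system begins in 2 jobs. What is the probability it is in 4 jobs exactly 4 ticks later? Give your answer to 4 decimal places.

Propagate the distribution vector 4 ticks from 2 jobs.
After 0 ticks: (1.0000, 0.0000, 0.0000)
After 1 tick: (0.1200, 0.4400, 0.4400)
After 2 ticks: (0.3664, 0.2992, 0.3344)
After 3 ticks: (0.2960, 0.3372, 0.3668)
After 4 ticks: (0.3159, 0.3262, 0.3579)
P(in 4 jobs after 4 ticks) = 0.3579

0.3579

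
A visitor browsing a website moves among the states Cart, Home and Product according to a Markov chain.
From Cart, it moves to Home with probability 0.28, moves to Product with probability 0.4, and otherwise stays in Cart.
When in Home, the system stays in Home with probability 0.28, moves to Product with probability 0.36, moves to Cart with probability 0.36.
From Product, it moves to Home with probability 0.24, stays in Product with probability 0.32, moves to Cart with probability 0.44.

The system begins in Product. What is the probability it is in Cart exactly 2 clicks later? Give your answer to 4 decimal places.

Sum over the intermediate state after 1 click:
P = P(Product→Cart)·P(Cart→Cart) + P(Product→Home)·P(Home→Cart) + P(Product→Product)·P(Product→Cart)
  = 0.44×0.32 + 0.24×0.36 + 0.32×0.44
  = 0.1408 + 0.0864 + 0.1408 = 0.3680

0.3680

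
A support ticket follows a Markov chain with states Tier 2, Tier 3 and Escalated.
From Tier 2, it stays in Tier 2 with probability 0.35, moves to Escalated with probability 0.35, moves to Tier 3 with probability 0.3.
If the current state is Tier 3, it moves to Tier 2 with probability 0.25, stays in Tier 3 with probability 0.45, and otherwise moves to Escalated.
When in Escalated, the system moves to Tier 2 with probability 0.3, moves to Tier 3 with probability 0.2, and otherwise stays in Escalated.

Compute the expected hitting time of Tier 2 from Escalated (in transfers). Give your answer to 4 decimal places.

Let t(s) be the expected number of transfers to first reach Tier 2 from state s, with t(Tier 2) = 0. Conditioning on the first transfer:
t(Tier 3) = 1 + 0.45·t(Tier 3) + 0.3·t(Escalated)
t(Escalated) = 1 + 0.2·t(Tier 3) + 0.5·t(Escalated)
Solving: t(Tier 3) = 3.7209, t(Escalated) = 3.4884.
Expected transfers from Escalated to Tier 2: 3.4884.

3.4884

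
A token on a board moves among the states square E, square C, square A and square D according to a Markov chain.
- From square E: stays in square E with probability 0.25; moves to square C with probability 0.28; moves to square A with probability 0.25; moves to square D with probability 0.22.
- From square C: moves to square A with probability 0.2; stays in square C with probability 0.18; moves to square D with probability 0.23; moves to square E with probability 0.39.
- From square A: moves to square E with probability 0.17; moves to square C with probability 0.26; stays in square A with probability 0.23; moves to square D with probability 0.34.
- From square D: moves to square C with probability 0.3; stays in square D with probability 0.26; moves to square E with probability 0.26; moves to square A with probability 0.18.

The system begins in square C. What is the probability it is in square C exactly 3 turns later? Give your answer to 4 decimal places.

0.2544

Propagate the distribution vector 3 turns from square C.
After 0 turns: (0.0000, 1.0000, 0.0000, 0.0000)
After 1 turn: (0.3900, 0.1800, 0.2000, 0.2300)
After 2 turns: (0.2615, 0.2626, 0.2209, 0.2550)
After 3 turns: (0.2716, 0.2544, 0.2146, 0.2593)
P(in square C after 3 turns) = 0.2544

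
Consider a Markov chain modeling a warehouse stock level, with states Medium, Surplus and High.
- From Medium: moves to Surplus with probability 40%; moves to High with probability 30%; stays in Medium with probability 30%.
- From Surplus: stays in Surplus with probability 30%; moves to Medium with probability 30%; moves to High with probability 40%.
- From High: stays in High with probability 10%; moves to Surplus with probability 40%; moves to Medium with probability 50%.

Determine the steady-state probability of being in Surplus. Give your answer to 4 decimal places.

0.3636

Let the stationary distribution be π with π = πP and π_1 + π_2 + π_3 = 1.
π_1 = 0.3·π_1 + 0.3·π_2 + 0.5·π_3
π_2 = 0.4·π_1 + 0.3·π_2 + 0.4·π_3
Solving with the normalization constraint gives π = (0.3561, 0.3636, 0.2803).
So the stationary probability of Surplus is 0.3636.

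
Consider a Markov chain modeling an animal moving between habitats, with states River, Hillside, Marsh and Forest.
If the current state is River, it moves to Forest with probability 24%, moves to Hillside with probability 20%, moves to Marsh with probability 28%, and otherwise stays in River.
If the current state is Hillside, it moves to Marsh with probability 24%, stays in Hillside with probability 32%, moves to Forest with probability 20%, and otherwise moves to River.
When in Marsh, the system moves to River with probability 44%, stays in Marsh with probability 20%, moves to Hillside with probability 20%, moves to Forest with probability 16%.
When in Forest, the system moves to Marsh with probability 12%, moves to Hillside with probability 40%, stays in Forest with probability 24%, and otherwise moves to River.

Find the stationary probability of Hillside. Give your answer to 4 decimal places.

Let the stationary distribution be π with π = πP and π_1 + π_2 + π_3 + π_4 = 1.
π_1 = 0.28·π_1 + 0.24·π_2 + 0.44·π_3 + 0.24·π_4
π_2 = 0.2·π_1 + 0.32·π_2 + 0.2·π_3 + 0.4·π_4
π_3 = 0.28·π_1 + 0.24·π_2 + 0.2·π_3 + 0.12·π_4
Solving with the normalization constraint gives π = (0.2954, 0.2754, 0.2177, 0.2116).
So the stationary probability of Hillside is 0.2754.

0.2754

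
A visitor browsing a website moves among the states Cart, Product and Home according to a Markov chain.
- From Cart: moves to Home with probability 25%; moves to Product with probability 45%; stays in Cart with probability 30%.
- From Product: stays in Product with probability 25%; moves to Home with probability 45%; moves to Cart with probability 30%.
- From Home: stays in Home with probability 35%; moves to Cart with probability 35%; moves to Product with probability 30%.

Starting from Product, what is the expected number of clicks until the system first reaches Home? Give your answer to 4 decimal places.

Let t(s) be the expected number of clicks to first reach Home from state s, with t(Home) = 0. Conditioning on the first click:
t(Cart) = 1 + 0.3·t(Cart) + 0.45·t(Product)
t(Product) = 1 + 0.3·t(Cart) + 0.25·t(Product)
Solving: t(Cart) = 3.0769, t(Product) = 2.5641.
Expected clicks from Product to Home: 2.5641.

2.5641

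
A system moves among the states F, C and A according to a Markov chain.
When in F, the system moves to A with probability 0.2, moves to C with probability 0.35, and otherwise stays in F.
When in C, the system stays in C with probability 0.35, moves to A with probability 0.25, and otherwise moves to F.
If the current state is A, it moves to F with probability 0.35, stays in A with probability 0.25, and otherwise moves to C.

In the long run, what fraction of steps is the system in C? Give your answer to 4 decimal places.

Let the stationary distribution be π with π = πP and π_1 + π_2 + π_3 = 1.
π_1 = 0.45·π_1 + 0.4·π_2 + 0.35·π_3
π_2 = 0.35·π_1 + 0.35·π_2 + 0.4·π_3
Solving with the normalization constraint gives π = (0.4090, 0.3615, 0.2296).
So the stationary probability of C is 0.3615.

0.3615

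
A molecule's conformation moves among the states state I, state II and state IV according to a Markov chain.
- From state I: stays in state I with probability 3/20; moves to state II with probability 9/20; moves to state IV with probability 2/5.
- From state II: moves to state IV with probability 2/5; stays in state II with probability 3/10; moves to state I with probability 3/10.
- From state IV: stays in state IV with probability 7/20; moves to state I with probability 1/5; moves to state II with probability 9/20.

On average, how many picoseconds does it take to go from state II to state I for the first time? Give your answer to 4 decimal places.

Let t(s) be the expected number of picoseconds to first reach state I from state s, with t(state I) = 0. Conditioning on the first picosecond:
t(state II) = 1 + 0.3·t(state II) + 0.4·t(state IV)
t(state IV) = 1 + 0.45·t(state II) + 0.35·t(state IV)
Solving: t(state II) = 3.8182, t(state IV) = 4.1818.
Expected picoseconds from state II to state I: 3.8182.

3.8182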